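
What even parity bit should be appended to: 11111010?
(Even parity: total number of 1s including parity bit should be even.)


Number of 1s in data: 6
Parity bit: 0

0


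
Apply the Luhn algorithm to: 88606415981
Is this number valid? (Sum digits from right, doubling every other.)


Luhn sum = 54
54 mod 10 = 4

Invalid (Luhn sum mod 10 = 4)


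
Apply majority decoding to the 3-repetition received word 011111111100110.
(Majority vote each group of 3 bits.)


Groups: 011, 111, 111, 100, 110
Majority votes: 11101

11101


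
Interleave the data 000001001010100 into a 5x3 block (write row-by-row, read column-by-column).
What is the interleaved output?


Matrix:
  000
  001
  001
  010
  100
Read columns: 000010001001100

000010001001100


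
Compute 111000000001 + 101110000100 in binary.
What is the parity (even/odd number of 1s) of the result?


111000000001 = 3585
101110000100 = 2948
Sum = 6533 = 1100110000101
1s count = 6

even parity (6 ones in 1100110000101)


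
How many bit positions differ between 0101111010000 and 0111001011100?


XOR: 0010110001100
Count of 1s: 5

5


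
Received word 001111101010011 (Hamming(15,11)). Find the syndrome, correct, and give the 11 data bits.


Syndrome = 0: no error detected

Data: 11111010011 (no errors)


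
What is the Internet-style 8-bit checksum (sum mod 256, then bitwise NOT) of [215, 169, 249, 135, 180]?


Sum = 948 mod 256 = 180
Complement = 75

75


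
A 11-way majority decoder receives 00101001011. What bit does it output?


Ones: 5 out of 11
Threshold: 6

0 (5/11 voted 1)


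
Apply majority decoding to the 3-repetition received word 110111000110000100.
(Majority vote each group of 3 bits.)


Groups: 110, 111, 000, 110, 000, 100
Majority votes: 110100

110100


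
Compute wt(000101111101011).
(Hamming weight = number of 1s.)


Counting 1s in 000101111101011

9


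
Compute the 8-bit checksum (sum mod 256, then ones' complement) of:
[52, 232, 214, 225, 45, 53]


Sum = 821 mod 256 = 53
Complement = 202

202


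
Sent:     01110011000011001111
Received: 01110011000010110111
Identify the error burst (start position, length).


XOR: 00000000000001111000

Burst at position 13, length 4


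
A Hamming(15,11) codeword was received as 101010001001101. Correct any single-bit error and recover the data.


Syndrome = 0: no error detected

Data: 11001001101 (no errors)


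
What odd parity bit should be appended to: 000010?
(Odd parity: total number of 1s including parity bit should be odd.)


Number of 1s in data: 1
Parity bit: 0

0


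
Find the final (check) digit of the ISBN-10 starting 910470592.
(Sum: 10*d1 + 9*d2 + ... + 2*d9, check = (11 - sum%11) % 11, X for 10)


Weighted sum: 220
220 mod 11 = 0

Check digit: 0


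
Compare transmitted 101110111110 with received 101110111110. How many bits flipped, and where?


XOR: 000000000000

0 errors (received matches sent)


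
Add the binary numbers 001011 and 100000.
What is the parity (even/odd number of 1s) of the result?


001011 = 11
100000 = 32
Sum = 43 = 101011
1s count = 4

even parity (4 ones in 101011)


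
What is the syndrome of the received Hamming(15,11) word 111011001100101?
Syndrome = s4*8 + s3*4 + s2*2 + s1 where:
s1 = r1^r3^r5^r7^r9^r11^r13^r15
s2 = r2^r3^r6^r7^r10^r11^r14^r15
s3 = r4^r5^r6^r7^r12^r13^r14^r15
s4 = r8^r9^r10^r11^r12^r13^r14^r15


s1=0, s2=1, s3=0, s4=0

Syndrome = 2 (error at position 2)


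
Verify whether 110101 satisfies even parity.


Number of 1s: 4

Yes, parity is correct (4 ones)


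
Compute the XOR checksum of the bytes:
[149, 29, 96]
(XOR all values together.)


XOR chain: 149 ^ 29 ^ 96 = 232

232


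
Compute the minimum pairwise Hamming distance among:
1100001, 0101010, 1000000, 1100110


Comparing all pairs, minimum distance: 2
Can detect 1 errors, correct 0 errors

2


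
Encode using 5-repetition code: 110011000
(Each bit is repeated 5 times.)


Each bit -> 5 copies

111111111100000000001111111111000000000000000


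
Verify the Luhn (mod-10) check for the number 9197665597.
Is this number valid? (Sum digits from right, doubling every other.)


Luhn sum = 57
57 mod 10 = 7

Invalid (Luhn sum mod 10 = 7)


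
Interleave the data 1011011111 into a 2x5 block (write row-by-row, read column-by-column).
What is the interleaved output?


Matrix:
  10110
  11111
Read columns: 1101111101

1101111101


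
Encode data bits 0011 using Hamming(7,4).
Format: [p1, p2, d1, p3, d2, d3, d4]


Parity bits: p1=1, p2=0, p3=0

1000011


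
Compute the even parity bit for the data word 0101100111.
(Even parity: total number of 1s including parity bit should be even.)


Number of 1s in data: 6
Parity bit: 0

0


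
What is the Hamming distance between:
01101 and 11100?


XOR: 10001
Count of 1s: 2

2


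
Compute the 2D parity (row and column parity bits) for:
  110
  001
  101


Row parities: 010
Column parities: 010

Row P: 010, Col P: 010, Corner: 1


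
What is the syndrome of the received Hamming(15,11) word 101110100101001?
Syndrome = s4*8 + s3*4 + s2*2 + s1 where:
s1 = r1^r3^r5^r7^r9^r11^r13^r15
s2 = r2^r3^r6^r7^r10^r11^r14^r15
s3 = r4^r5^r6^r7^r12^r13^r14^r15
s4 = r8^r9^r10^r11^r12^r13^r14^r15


s1=1, s2=0, s3=1, s4=1

Syndrome = 13 (error at position 13)


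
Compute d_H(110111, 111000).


XOR: 001111
Count of 1s: 4

4


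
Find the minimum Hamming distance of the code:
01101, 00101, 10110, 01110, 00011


Comparing all pairs, minimum distance: 1
Can detect 0 errors, correct 0 errors

1


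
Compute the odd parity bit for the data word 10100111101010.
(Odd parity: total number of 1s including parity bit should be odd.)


Number of 1s in data: 8
Parity bit: 1

1


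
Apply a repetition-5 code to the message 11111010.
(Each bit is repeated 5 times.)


Each bit -> 5 copies

1111111111111111111111111000001111100000


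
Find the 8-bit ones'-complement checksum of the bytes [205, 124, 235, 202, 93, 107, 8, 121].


Sum = 1095 mod 256 = 71
Complement = 184

184


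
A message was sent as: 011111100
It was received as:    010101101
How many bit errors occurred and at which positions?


XOR: 001010001

3 error(s) at position(s): 2, 4, 8


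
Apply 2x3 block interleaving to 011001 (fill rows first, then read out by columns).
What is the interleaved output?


Matrix:
  011
  001
Read columns: 001011

001011


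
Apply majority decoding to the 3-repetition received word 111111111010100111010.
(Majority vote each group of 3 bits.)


Groups: 111, 111, 111, 010, 100, 111, 010
Majority votes: 1110010

1110010


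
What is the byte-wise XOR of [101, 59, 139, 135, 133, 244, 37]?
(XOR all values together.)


XOR chain: 101 ^ 59 ^ 139 ^ 135 ^ 133 ^ 244 ^ 37 = 6

6


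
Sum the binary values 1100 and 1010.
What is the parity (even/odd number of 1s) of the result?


1100 = 12
1010 = 10
Sum = 22 = 10110
1s count = 3

odd parity (3 ones in 10110)


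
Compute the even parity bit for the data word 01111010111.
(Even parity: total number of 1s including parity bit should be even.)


Number of 1s in data: 8
Parity bit: 0

0


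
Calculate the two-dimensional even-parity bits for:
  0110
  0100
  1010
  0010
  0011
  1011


Row parities: 010101
Column parities: 0010

Row P: 010101, Col P: 0010, Corner: 1


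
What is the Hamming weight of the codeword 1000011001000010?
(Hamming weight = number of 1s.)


Counting 1s in 1000011001000010

5


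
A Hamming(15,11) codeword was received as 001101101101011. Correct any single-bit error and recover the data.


Syndrome = 8: error at position 8

Data: 10111101011 (corrected bit 8)


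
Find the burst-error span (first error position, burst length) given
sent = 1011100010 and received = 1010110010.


XOR: 0001010000

Burst at position 3, length 3


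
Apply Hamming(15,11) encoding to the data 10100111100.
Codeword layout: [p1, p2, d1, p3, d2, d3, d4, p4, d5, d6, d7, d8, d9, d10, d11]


Parity bits: p1=1, p2=0, p3=1, p4=0

101101000111100


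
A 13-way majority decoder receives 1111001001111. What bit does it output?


Ones: 9 out of 13
Threshold: 7

1 (9/13 voted 1)


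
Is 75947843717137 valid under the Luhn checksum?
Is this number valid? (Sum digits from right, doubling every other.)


Luhn sum = 72
72 mod 10 = 2

Invalid (Luhn sum mod 10 = 2)


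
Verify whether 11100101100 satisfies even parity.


Number of 1s: 6

Yes, parity is correct (6 ones)


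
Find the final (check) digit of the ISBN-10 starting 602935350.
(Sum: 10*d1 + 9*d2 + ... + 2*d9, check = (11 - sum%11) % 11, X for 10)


Weighted sum: 209
209 mod 11 = 0

Check digit: 0


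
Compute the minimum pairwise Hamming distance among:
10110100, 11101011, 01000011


Comparing all pairs, minimum distance: 3
Can detect 2 errors, correct 1 errors

3


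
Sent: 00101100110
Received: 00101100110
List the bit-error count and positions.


XOR: 00000000000

0 errors (received matches sent)


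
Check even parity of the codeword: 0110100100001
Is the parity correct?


Number of 1s: 5

No, parity error (5 ones)


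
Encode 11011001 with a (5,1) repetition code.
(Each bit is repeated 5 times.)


Each bit -> 5 copies

1111111111000001111111111000000000011111


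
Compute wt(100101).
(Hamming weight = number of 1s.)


Counting 1s in 100101

3


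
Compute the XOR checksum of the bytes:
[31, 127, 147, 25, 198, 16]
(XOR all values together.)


XOR chain: 31 ^ 127 ^ 147 ^ 25 ^ 198 ^ 16 = 60

60


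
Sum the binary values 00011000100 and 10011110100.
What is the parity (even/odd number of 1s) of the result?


00011000100 = 196
10011110100 = 1268
Sum = 1464 = 10110111000
1s count = 6

even parity (6 ones in 10110111000)


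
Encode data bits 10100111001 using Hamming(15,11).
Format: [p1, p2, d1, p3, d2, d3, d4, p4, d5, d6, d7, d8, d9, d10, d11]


Parity bits: p1=1, p2=1, p3=1, p4=0

111101000111001


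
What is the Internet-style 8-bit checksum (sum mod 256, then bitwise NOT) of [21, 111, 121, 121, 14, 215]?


Sum = 603 mod 256 = 91
Complement = 164

164


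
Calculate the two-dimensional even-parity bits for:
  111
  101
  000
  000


Row parities: 1000
Column parities: 010

Row P: 1000, Col P: 010, Corner: 1


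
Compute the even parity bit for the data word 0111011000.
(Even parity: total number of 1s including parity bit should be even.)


Number of 1s in data: 5
Parity bit: 1

1


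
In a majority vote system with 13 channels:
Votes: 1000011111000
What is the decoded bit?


Ones: 6 out of 13
Threshold: 7

0 (6/13 voted 1)


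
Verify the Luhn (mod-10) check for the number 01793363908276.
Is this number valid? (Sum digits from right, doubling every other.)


Luhn sum = 59
59 mod 10 = 9

Invalid (Luhn sum mod 10 = 9)


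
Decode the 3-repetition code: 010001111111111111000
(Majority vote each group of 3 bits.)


Groups: 010, 001, 111, 111, 111, 111, 000
Majority votes: 0011110

0011110


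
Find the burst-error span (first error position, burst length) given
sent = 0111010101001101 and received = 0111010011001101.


XOR: 0000000110000000

Burst at position 7, length 2


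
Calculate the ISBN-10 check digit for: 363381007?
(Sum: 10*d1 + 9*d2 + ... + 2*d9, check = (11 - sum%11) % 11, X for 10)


Weighted sum: 196
196 mod 11 = 9

Check digit: 2


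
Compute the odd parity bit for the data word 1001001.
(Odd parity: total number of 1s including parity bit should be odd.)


Number of 1s in data: 3
Parity bit: 0

0


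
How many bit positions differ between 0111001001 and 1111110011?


XOR: 1000111010
Count of 1s: 5

5


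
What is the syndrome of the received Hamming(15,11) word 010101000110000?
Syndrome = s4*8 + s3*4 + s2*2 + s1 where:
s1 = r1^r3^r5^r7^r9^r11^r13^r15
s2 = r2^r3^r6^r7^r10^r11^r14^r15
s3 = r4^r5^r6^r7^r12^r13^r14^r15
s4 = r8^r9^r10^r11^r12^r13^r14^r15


s1=1, s2=0, s3=0, s4=0

Syndrome = 1 (error at position 1)


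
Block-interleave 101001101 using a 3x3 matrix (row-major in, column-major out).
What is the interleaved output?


Matrix:
  101
  001
  101
Read columns: 101000111

101000111


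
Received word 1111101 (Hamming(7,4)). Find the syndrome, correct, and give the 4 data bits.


Syndrome = 6: error at position 6

Data: 1111 (corrected bit 6)


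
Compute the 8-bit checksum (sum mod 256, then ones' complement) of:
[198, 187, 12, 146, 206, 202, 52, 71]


Sum = 1074 mod 256 = 50
Complement = 205

205


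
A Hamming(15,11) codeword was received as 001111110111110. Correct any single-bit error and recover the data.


Syndrome = 5: error at position 5

Data: 10110111110 (corrected bit 5)


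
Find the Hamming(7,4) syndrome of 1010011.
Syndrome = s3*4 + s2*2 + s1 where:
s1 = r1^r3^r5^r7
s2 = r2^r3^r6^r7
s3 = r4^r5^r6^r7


s1=1, s2=1, s3=0

Syndrome = 3 (error at position 3)


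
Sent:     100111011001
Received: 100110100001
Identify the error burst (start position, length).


XOR: 000001111000

Burst at position 5, length 4


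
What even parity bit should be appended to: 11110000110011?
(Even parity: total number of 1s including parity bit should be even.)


Number of 1s in data: 8
Parity bit: 0

0


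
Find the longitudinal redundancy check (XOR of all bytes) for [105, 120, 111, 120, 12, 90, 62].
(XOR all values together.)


XOR chain: 105 ^ 120 ^ 111 ^ 120 ^ 12 ^ 90 ^ 62 = 110

110


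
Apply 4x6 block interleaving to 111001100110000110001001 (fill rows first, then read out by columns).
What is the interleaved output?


Matrix:
  111001
  100110
  000110
  001001
Read columns: 110010001001011001101001

110010001001011001101001


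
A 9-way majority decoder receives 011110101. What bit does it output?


Ones: 6 out of 9
Threshold: 5

1 (6/9 voted 1)


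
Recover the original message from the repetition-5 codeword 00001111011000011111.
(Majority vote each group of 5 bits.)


Groups: 00001, 11101, 10000, 11111
Majority votes: 0101

0101


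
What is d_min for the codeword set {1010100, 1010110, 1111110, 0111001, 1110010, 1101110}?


Comparing all pairs, minimum distance: 1
Can detect 0 errors, correct 0 errors

1


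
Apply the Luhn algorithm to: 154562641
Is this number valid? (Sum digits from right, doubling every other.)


Luhn sum = 32
32 mod 10 = 2

Invalid (Luhn sum mod 10 = 2)


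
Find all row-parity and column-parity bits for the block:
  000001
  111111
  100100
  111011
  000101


Row parities: 10010
Column parities: 100100

Row P: 10010, Col P: 100100, Corner: 0


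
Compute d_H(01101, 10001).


XOR: 11100
Count of 1s: 3

3


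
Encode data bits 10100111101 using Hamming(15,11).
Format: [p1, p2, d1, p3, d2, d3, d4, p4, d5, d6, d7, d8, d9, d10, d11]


Parity bits: p1=0, p2=1, p3=0, p4=1

011001010111101


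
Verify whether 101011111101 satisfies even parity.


Number of 1s: 9

No, parity error (9 ones)


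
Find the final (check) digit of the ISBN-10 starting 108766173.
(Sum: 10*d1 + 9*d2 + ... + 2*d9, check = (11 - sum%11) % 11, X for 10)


Weighted sum: 220
220 mod 11 = 0

Check digit: 0


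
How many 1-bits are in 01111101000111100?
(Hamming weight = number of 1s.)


Counting 1s in 01111101000111100

10


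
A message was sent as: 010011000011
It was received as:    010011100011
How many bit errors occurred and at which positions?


XOR: 000000100000

1 error(s) at position(s): 6


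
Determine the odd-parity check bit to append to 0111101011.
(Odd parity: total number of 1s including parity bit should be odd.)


Number of 1s in data: 7
Parity bit: 0

0


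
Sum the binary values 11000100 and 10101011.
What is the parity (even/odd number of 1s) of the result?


11000100 = 196
10101011 = 171
Sum = 367 = 101101111
1s count = 7

odd parity (7 ones in 101101111)


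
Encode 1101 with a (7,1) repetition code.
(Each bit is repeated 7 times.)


Each bit -> 7 copies

1111111111111100000001111111


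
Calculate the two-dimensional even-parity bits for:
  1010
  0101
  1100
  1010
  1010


Row parities: 00000
Column parities: 0011

Row P: 00000, Col P: 0011, Corner: 0


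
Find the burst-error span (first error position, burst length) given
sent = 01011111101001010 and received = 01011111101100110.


XOR: 00000000000101100

Burst at position 11, length 4


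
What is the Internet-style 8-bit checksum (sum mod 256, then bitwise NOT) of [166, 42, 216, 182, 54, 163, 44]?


Sum = 867 mod 256 = 99
Complement = 156

156


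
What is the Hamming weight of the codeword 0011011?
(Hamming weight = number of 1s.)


Counting 1s in 0011011

4


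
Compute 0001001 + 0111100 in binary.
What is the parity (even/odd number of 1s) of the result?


0001001 = 9
0111100 = 60
Sum = 69 = 1000101
1s count = 3

odd parity (3 ones in 1000101)


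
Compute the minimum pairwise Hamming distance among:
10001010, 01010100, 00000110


Comparing all pairs, minimum distance: 3
Can detect 2 errors, correct 1 errors

3


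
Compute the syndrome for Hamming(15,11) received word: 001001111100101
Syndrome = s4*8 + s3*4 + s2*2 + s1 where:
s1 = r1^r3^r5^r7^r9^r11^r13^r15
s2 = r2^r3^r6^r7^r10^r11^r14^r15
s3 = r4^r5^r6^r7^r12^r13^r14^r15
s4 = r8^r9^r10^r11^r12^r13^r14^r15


s1=1, s2=1, s3=0, s4=1

Syndrome = 11 (error at position 11)


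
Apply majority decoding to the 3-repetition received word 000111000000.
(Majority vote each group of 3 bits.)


Groups: 000, 111, 000, 000
Majority votes: 0100

0100


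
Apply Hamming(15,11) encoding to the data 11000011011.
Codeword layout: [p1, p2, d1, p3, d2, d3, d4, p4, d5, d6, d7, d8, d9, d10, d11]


Parity bits: p1=0, p2=0, p3=0, p4=0

001010000011011


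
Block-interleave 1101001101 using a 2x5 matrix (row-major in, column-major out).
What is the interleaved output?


Matrix:
  11010
  01101
Read columns: 1011011001

1011011001


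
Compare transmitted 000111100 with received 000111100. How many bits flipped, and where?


XOR: 000000000

0 errors (received matches sent)


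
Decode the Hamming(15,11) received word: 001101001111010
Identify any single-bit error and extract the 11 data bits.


Syndrome = 11: error at position 11

Data: 10101101010 (corrected bit 11)


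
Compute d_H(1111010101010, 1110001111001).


XOR: 0001011010011
Count of 1s: 6

6


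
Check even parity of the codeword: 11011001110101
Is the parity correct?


Number of 1s: 9

No, parity error (9 ones)


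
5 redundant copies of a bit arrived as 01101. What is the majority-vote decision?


Ones: 3 out of 5
Threshold: 3

1 (3/5 voted 1)


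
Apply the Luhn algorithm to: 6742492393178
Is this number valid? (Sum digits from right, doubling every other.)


Luhn sum = 69
69 mod 10 = 9

Invalid (Luhn sum mod 10 = 9)


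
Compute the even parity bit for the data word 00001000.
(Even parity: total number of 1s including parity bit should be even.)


Number of 1s in data: 1
Parity bit: 1

1


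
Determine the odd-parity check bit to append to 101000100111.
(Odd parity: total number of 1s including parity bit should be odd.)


Number of 1s in data: 6
Parity bit: 1

1


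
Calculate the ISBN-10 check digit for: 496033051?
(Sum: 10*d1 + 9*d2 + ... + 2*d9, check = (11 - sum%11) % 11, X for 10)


Weighted sum: 219
219 mod 11 = 10

Check digit: 1


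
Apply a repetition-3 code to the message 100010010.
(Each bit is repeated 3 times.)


Each bit -> 3 copies

111000000000111000000111000


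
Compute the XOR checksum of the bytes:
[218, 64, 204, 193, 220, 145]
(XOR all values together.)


XOR chain: 218 ^ 64 ^ 204 ^ 193 ^ 220 ^ 145 = 218

218


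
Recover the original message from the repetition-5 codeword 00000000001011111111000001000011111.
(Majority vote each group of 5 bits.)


Groups: 00000, 00000, 10111, 11111, 00000, 10000, 11111
Majority votes: 0011001

0011001


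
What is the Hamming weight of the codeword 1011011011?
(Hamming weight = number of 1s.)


Counting 1s in 1011011011

7


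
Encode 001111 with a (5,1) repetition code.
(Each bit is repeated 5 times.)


Each bit -> 5 copies

000000000011111111111111111111


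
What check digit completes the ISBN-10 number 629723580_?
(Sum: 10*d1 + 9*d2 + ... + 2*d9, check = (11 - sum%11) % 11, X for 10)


Weighted sum: 270
270 mod 11 = 6

Check digit: 5


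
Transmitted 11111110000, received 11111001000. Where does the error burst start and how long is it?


XOR: 00000111000

Burst at position 5, length 3


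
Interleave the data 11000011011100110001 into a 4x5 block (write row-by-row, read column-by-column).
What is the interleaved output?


Matrix:
  11000
  01101
  11001
  10001
Read columns: 10111110010000000111

10111110010000000111


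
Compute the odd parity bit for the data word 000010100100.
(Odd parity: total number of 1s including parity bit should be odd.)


Number of 1s in data: 3
Parity bit: 0

0


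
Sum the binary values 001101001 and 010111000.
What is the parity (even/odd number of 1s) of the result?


001101001 = 105
010111000 = 184
Sum = 289 = 100100001
1s count = 3

odd parity (3 ones in 100100001)


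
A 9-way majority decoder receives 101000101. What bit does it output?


Ones: 4 out of 9
Threshold: 5

0 (4/9 voted 1)


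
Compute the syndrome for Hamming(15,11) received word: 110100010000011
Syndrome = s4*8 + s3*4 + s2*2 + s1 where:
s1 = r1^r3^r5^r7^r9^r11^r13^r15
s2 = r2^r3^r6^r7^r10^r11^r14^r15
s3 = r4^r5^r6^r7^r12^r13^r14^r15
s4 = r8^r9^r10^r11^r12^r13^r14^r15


s1=0, s2=1, s3=1, s4=1

Syndrome = 14 (error at position 14)


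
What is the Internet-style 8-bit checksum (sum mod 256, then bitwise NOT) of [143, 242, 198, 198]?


Sum = 781 mod 256 = 13
Complement = 242

242


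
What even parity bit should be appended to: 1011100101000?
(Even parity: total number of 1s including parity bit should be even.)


Number of 1s in data: 6
Parity bit: 0

0


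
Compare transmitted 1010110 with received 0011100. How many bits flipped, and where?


XOR: 1001010

3 error(s) at position(s): 0, 3, 5


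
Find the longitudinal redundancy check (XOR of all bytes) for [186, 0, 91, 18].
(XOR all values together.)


XOR chain: 186 ^ 0 ^ 91 ^ 18 = 243

243


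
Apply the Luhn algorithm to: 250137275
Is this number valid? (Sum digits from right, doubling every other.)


Luhn sum = 25
25 mod 10 = 5

Invalid (Luhn sum mod 10 = 5)


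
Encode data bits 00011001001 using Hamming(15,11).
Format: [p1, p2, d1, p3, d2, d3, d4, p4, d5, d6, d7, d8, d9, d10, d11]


Parity bits: p1=1, p2=0, p3=1, p4=1

100100111001001


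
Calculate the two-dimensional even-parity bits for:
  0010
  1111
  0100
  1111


Row parities: 1010
Column parities: 0110

Row P: 1010, Col P: 0110, Corner: 0


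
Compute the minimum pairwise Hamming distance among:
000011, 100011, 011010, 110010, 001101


Comparing all pairs, minimum distance: 1
Can detect 0 errors, correct 0 errors

1


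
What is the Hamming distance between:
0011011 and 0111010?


XOR: 0100001
Count of 1s: 2

2


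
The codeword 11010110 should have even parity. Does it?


Number of 1s: 5

No, parity error (5 ones)


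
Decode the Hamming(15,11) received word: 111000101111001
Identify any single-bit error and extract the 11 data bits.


Syndrome = 12: error at position 12

Data: 10011110001 (corrected bit 12)


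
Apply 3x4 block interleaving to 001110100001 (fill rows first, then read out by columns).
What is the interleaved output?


Matrix:
  0011
  1010
  0001
Read columns: 010000110101

010000110101


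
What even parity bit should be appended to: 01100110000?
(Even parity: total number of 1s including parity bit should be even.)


Number of 1s in data: 4
Parity bit: 0

0


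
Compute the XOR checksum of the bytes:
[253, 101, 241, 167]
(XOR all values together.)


XOR chain: 253 ^ 101 ^ 241 ^ 167 = 206

206


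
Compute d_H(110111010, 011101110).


XOR: 101010100
Count of 1s: 4

4


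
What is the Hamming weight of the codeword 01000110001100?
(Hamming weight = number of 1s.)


Counting 1s in 01000110001100

5


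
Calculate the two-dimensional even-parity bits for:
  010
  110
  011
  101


Row parities: 1000
Column parities: 010

Row P: 1000, Col P: 010, Corner: 1


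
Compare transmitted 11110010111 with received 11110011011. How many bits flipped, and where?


XOR: 00000001100

2 error(s) at position(s): 7, 8


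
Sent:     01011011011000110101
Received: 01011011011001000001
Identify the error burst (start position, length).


XOR: 00000000000001110100

Burst at position 13, length 5


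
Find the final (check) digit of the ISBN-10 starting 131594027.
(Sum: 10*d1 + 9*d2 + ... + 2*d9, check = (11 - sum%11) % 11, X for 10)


Weighted sum: 174
174 mod 11 = 9

Check digit: 2


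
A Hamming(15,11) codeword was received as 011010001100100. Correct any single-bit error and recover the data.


Syndrome = 10: error at position 10

Data: 11001000100 (corrected bit 10)


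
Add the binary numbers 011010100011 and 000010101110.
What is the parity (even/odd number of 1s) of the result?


011010100011 = 1699
000010101110 = 174
Sum = 1873 = 11101010001
1s count = 6

even parity (6 ones in 11101010001)


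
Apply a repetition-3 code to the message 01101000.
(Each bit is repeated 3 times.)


Each bit -> 3 copies

000111111000111000000000


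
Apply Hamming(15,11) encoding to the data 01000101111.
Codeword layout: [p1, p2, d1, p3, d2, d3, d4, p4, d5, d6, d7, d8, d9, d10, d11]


Parity bits: p1=1, p2=1, p3=1, p4=1

110110010101111


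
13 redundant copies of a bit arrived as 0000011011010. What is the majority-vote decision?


Ones: 5 out of 13
Threshold: 7

0 (5/13 voted 1)


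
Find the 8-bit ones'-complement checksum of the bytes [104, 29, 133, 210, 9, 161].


Sum = 646 mod 256 = 134
Complement = 121

121


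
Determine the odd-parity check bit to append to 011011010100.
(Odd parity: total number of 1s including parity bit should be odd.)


Number of 1s in data: 6
Parity bit: 1

1


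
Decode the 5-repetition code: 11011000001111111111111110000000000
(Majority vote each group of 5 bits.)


Groups: 11011, 00000, 11111, 11111, 11111, 00000, 00000
Majority votes: 1011100

1011100


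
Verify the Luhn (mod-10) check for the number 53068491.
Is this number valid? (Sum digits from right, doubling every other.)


Luhn sum = 31
31 mod 10 = 1

Invalid (Luhn sum mod 10 = 1)


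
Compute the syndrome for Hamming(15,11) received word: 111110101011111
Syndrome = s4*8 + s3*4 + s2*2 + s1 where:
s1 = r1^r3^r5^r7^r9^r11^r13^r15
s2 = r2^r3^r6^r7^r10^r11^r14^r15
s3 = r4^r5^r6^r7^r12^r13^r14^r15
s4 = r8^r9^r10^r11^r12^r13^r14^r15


s1=0, s2=0, s3=1, s4=0

Syndrome = 4 (error at position 4)


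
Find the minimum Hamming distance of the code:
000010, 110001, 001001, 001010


Comparing all pairs, minimum distance: 1
Can detect 0 errors, correct 0 errors

1


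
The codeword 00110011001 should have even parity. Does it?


Number of 1s: 5

No, parity error (5 ones)


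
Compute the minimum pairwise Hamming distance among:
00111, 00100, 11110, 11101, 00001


Comparing all pairs, minimum distance: 2
Can detect 1 errors, correct 0 errors

2


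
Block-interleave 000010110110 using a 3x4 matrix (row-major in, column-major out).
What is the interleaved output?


Matrix:
  0000
  1011
  0110
Read columns: 010001011010

010001011010


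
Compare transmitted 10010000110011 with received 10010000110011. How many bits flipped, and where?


XOR: 00000000000000

0 errors (received matches sent)


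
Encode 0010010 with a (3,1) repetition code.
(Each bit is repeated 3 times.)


Each bit -> 3 copies

000000111000000111000


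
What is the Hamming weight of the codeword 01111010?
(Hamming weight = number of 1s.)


Counting 1s in 01111010

5


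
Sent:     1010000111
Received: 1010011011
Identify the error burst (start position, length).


XOR: 0000011100

Burst at position 5, length 3


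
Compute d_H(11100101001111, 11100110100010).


XOR: 00000011101101
Count of 1s: 6

6


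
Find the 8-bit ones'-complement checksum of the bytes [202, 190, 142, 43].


Sum = 577 mod 256 = 65
Complement = 190

190


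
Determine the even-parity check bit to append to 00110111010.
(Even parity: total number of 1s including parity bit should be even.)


Number of 1s in data: 6
Parity bit: 0

0


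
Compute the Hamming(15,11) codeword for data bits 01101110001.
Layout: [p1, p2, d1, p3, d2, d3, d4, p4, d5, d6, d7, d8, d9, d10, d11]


Parity bits: p1=0, p2=0, p3=1, p4=0

000111001110001


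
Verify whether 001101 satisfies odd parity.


Number of 1s: 3

Yes, parity is correct (3 ones)


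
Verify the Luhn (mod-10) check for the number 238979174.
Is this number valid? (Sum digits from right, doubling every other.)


Luhn sum = 51
51 mod 10 = 1

Invalid (Luhn sum mod 10 = 1)


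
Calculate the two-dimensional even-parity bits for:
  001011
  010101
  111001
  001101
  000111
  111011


Row parities: 110111
Column parities: 010110

Row P: 110111, Col P: 010110, Corner: 1


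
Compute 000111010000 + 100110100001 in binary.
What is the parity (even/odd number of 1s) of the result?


000111010000 = 464
100110100001 = 2465
Sum = 2929 = 101101110001
1s count = 7

odd parity (7 ones in 101101110001)


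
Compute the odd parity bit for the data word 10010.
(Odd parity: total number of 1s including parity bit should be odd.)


Number of 1s in data: 2
Parity bit: 1

1


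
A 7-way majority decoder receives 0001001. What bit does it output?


Ones: 2 out of 7
Threshold: 4

0 (2/7 voted 1)


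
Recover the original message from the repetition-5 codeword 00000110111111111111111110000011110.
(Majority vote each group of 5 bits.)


Groups: 00000, 11011, 11111, 11111, 11111, 00000, 11110
Majority votes: 0111101

0111101


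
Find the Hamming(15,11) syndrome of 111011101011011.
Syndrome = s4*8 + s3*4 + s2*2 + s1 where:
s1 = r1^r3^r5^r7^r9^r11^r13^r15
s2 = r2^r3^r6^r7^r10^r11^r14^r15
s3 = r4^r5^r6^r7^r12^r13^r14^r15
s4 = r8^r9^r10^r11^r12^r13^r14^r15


s1=1, s2=1, s3=0, s4=1

Syndrome = 11 (error at position 11)


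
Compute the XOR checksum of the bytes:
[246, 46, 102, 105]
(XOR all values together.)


XOR chain: 246 ^ 46 ^ 102 ^ 105 = 215

215


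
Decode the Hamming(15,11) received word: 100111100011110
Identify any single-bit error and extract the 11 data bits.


Syndrome = 5: error at position 5

Data: 00110011110 (corrected bit 5)


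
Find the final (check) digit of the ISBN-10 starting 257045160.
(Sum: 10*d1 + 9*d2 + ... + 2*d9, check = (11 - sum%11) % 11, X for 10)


Weighted sum: 192
192 mod 11 = 5

Check digit: 6


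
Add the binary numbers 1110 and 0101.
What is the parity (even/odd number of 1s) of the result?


1110 = 14
0101 = 5
Sum = 19 = 10011
1s count = 3

odd parity (3 ones in 10011)


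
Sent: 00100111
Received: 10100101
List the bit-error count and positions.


XOR: 10000010

2 error(s) at position(s): 0, 6


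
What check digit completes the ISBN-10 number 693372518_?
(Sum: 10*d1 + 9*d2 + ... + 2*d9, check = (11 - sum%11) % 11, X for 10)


Weighted sum: 277
277 mod 11 = 2

Check digit: 9


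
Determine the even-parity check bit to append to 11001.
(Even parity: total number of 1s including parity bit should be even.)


Number of 1s in data: 3
Parity bit: 1

1


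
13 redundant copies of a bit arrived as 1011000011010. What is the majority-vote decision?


Ones: 6 out of 13
Threshold: 7

0 (6/13 voted 1)


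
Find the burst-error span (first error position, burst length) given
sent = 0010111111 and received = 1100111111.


XOR: 1110000000

Burst at position 0, length 3


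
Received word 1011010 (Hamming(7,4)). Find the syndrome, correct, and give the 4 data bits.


Syndrome = 0: no error detected

Data: 1010 (no errors)


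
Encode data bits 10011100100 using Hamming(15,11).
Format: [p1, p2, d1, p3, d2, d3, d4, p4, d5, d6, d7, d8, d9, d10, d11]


Parity bits: p1=0, p2=1, p3=0, p4=1

011000111100100


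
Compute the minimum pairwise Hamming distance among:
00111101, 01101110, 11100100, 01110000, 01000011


Comparing all pairs, minimum distance: 3
Can detect 2 errors, correct 1 errors

3


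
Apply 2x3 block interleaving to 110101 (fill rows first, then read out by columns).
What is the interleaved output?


Matrix:
  110
  101
Read columns: 111001

111001


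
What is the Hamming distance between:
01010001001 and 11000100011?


XOR: 10010101010
Count of 1s: 5

5


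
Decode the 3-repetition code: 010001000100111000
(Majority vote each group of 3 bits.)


Groups: 010, 001, 000, 100, 111, 000
Majority votes: 000010

000010


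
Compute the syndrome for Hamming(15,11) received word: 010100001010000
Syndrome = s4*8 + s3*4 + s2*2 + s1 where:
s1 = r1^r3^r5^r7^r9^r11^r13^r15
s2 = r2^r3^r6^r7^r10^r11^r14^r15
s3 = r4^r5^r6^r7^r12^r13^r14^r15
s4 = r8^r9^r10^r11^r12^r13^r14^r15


s1=0, s2=0, s3=1, s4=0

Syndrome = 4 (error at position 4)


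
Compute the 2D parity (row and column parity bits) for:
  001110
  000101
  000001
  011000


Row parities: 1010
Column parities: 010010

Row P: 1010, Col P: 010010, Corner: 0


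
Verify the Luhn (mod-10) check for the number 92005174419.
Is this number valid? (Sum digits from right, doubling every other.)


Luhn sum = 50
50 mod 10 = 0

Valid (Luhn sum mod 10 = 0)


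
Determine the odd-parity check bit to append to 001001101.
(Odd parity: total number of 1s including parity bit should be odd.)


Number of 1s in data: 4
Parity bit: 1

1


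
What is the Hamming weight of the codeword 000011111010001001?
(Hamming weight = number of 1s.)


Counting 1s in 000011111010001001

8


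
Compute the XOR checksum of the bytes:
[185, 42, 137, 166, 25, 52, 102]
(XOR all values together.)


XOR chain: 185 ^ 42 ^ 137 ^ 166 ^ 25 ^ 52 ^ 102 = 247

247


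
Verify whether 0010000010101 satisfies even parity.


Number of 1s: 4

Yes, parity is correct (4 ones)


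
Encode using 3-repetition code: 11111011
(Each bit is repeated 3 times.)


Each bit -> 3 copies

111111111111111000111111


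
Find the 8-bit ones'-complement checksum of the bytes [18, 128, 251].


Sum = 397 mod 256 = 141
Complement = 114

114


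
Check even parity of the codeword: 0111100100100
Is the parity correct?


Number of 1s: 6

Yes, parity is correct (6 ones)


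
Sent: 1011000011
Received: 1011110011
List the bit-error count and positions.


XOR: 0000110000

2 error(s) at position(s): 4, 5


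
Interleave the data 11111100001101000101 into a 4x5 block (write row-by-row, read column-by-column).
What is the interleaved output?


Matrix:
  11111
  10000
  11010
  00101
Read columns: 11101010100110101001

11101010100110101001


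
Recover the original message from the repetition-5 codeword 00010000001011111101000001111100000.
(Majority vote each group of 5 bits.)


Groups: 00010, 00000, 10111, 11101, 00000, 11111, 00000
Majority votes: 0011010

0011010


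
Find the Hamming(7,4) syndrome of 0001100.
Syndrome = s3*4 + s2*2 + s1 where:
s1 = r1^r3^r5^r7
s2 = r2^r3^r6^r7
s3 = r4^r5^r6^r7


s1=1, s2=0, s3=0

Syndrome = 1 (error at position 1)


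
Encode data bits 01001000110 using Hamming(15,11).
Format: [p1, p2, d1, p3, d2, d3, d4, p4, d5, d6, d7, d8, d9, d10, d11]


Parity bits: p1=1, p2=1, p3=1, p4=1

110110011000110


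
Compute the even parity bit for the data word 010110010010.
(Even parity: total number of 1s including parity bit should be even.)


Number of 1s in data: 5
Parity bit: 1

1


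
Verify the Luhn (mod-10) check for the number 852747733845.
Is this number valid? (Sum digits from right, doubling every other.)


Luhn sum = 73
73 mod 10 = 3

Invalid (Luhn sum mod 10 = 3)


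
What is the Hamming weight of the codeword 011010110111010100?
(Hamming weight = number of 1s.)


Counting 1s in 011010110111010100

10


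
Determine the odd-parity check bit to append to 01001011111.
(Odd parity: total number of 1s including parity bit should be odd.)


Number of 1s in data: 7
Parity bit: 0

0


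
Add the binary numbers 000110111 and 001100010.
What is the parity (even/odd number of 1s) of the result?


000110111 = 55
001100010 = 98
Sum = 153 = 10011001
1s count = 4

even parity (4 ones in 10011001)


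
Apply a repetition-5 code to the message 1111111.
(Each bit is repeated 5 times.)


Each bit -> 5 copies

11111111111111111111111111111111111


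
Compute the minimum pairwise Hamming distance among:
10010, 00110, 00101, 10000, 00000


Comparing all pairs, minimum distance: 1
Can detect 0 errors, correct 0 errors

1


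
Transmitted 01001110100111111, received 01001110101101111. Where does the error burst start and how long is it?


XOR: 00000000001010000

Burst at position 10, length 3


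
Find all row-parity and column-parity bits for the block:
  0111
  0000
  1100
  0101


Row parities: 1000
Column parities: 1110

Row P: 1000, Col P: 1110, Corner: 1


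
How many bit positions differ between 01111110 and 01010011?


XOR: 00101101
Count of 1s: 4

4


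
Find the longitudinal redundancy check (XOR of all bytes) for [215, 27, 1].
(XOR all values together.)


XOR chain: 215 ^ 27 ^ 1 = 205

205


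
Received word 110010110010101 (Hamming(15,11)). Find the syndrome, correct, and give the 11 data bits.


Syndrome = 0: no error detected

Data: 01010010101 (no errors)


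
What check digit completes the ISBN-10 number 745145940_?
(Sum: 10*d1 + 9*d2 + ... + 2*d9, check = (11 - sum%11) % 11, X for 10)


Weighted sum: 250
250 mod 11 = 8

Check digit: 3


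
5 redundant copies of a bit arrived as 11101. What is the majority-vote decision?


Ones: 4 out of 5
Threshold: 3

1 (4/5 voted 1)


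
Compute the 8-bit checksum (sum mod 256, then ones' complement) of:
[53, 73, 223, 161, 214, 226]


Sum = 950 mod 256 = 182
Complement = 73

73


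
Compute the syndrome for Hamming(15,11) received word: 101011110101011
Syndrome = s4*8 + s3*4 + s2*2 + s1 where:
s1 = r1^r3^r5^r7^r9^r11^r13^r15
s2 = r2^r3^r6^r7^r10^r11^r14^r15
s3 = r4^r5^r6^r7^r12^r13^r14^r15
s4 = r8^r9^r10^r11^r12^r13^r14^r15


s1=1, s2=0, s3=0, s4=1

Syndrome = 9 (error at position 9)


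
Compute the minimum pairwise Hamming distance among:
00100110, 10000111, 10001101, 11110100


Comparing all pairs, minimum distance: 2
Can detect 1 errors, correct 0 errors

2


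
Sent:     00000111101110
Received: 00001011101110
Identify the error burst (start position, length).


XOR: 00001100000000

Burst at position 4, length 2


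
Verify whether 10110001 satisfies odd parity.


Number of 1s: 4

No, parity error (4 ones)


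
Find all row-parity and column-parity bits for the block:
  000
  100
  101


Row parities: 010
Column parities: 001

Row P: 010, Col P: 001, Corner: 1


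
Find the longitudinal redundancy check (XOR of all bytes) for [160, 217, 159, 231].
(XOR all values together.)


XOR chain: 160 ^ 217 ^ 159 ^ 231 = 1

1


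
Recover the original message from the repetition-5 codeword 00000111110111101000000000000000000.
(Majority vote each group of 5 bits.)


Groups: 00000, 11111, 01111, 01000, 00000, 00000, 00000
Majority votes: 0110000

0110000
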